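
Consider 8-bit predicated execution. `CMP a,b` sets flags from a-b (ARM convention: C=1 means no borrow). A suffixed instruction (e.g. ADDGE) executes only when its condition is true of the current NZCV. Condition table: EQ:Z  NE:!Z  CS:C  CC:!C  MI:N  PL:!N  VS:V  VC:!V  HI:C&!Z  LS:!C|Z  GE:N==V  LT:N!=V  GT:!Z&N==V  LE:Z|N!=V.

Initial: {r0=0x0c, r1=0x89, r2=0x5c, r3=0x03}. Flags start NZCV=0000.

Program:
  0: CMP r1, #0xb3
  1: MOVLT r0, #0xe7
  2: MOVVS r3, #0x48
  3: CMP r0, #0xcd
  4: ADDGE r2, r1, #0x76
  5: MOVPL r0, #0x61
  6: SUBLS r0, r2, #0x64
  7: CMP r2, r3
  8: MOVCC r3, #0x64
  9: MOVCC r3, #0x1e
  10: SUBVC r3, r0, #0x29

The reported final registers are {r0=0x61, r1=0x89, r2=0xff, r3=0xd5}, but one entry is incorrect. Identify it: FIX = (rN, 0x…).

0: ✓ CMP  NZCV=1000
1: ✓ MOVLT  r0←0xe7
2: · MOVVS
3: ✓ CMP  NZCV=0010
4: ✓ ADDGE  r2←0xff
5: ✓ MOVPL  r0←0x61
6: · SUBLS
7: ✓ CMP  NZCV=1010
8: · MOVCC
9: · MOVCC
10: ✓ SUBVC  r3←0x38

FIX = (r3, 0x38)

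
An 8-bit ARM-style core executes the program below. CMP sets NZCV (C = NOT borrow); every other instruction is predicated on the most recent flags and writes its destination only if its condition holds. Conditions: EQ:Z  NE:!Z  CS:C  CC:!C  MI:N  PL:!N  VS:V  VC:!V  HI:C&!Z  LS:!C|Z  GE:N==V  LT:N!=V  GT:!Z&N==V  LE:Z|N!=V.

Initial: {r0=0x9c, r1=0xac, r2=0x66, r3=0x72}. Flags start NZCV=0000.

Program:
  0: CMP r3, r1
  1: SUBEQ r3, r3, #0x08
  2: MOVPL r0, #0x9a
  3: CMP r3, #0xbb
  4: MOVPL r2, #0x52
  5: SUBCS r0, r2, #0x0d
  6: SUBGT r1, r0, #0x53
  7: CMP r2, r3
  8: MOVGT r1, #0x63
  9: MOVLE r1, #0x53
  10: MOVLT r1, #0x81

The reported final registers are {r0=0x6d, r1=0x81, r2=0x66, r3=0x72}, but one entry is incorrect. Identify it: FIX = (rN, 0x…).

FIX = (r0, 0x9c)

[0] flags=1001 → (cmp)
[1] flags=1001 EQ?F → skip
[2] flags=1001 PL?F → skip
[3] flags=1001 → (cmp)
[4] flags=1001 PL?F → skip
[5] flags=1001 CS?F → skip
[6] flags=1001 GT?T → r1=0x49
[7] flags=1000 → (cmp)
[8] flags=1000 GT?F → skip
[9] flags=1000 LE?T → r1=0x53
[10] flags=1000 LT?T → r1=0x81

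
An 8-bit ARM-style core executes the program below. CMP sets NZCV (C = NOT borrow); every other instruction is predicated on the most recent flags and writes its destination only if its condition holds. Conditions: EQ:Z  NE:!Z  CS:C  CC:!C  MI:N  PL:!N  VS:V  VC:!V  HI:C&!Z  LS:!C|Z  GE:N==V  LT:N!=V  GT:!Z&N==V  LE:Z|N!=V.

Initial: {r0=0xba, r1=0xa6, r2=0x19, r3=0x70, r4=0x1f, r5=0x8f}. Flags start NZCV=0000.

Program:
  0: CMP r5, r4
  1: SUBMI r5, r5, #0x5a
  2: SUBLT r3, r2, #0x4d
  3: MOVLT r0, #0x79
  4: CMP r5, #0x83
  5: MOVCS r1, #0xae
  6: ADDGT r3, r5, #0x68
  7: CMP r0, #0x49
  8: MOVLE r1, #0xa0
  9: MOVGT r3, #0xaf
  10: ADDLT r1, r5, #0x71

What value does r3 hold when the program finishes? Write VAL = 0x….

0: ✓ CMP  NZCV=0011
1: · SUBMI
2: ✓ SUBLT  r3←0xcc
3: ✓ MOVLT  r0←0x79
4: ✓ CMP  NZCV=0010
5: ✓ MOVCS  r1←0xae
6: ✓ ADDGT  r3←0xf7
7: ✓ CMP  NZCV=0010
8: · MOVLE
9: ✓ MOVGT  r3←0xaf
10: · ADDLT

VAL = 0xaf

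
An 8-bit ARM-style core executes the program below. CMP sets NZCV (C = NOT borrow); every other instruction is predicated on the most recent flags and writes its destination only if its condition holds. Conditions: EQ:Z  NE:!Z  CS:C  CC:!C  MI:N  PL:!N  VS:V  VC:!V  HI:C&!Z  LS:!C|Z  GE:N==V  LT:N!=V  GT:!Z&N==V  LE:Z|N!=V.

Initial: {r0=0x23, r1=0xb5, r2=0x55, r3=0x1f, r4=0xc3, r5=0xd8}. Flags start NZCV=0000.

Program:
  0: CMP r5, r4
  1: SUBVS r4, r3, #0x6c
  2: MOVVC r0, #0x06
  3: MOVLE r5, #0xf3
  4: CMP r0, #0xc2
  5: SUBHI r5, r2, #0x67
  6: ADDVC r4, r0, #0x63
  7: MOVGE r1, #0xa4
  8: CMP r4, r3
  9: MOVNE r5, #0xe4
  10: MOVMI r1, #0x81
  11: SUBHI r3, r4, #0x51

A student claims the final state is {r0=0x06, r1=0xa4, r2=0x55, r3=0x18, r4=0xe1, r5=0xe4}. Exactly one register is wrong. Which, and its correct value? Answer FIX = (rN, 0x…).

[0] flags=0010 → (cmp)
[1] flags=0010 VS?F → skip
[2] flags=0010 VC?T → r0=0x06
[3] flags=0010 LE?F → skip
[4] flags=0000 → (cmp)
[5] flags=0000 HI?F → skip
[6] flags=0000 VC?T → r4=0x69
[7] flags=0000 GE?T → r1=0xa4
[8] flags=0010 → (cmp)
[9] flags=0010 NE?T → r5=0xe4
[10] flags=0010 MI?F → skip
[11] flags=0010 HI?T → r3=0x18

FIX = (r4, 0x69)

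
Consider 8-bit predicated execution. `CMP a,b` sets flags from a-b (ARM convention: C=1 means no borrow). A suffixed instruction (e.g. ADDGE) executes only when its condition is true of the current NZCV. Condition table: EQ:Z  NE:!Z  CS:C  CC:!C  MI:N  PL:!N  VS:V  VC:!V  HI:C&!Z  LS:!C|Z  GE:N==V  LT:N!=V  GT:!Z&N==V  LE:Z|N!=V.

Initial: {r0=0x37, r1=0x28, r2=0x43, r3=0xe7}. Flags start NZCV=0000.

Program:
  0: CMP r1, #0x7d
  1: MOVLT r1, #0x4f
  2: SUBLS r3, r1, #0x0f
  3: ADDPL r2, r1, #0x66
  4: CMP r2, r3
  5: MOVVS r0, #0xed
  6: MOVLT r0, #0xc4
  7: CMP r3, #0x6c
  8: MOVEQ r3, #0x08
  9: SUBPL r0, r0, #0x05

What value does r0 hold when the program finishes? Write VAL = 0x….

[0] flags=1000 → (cmp)
[1] flags=1000 LT?T → r1=0x4f
[2] flags=1000 LS?T → r3=0x40
[3] flags=1000 PL?F → skip
[4] flags=0010 → (cmp)
[5] flags=0010 VS?F → skip
[6] flags=0010 LT?F → skip
[7] flags=1000 → (cmp)
[8] flags=1000 EQ?F → skip
[9] flags=1000 PL?F → skip

VAL = 0x37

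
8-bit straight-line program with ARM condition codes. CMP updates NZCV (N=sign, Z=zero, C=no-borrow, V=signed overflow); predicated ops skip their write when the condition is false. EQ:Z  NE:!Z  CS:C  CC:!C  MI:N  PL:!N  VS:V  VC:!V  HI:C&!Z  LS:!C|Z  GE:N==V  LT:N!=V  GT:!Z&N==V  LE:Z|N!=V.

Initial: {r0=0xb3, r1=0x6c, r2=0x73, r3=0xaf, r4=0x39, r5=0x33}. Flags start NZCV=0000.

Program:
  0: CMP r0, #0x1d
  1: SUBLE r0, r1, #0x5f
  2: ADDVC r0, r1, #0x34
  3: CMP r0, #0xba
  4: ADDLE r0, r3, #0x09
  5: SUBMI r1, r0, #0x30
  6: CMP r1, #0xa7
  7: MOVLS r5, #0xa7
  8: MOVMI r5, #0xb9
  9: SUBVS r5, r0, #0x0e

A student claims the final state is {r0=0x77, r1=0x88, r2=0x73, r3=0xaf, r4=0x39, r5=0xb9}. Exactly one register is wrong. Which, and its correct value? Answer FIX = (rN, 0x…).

0: ✓ CMP  NZCV=1010
1: ✓ SUBLE  r0←0x0d
2: ✓ ADDVC  r0←0xa0
3: ✓ CMP  NZCV=1000
4: ✓ ADDLE  r0←0xb8
5: ✓ SUBMI  r1←0x88
6: ✓ CMP  NZCV=1000
7: ✓ MOVLS  r5←0xa7
8: ✓ MOVMI  r5←0xb9
9: · SUBVS

FIX = (r0, 0xb8)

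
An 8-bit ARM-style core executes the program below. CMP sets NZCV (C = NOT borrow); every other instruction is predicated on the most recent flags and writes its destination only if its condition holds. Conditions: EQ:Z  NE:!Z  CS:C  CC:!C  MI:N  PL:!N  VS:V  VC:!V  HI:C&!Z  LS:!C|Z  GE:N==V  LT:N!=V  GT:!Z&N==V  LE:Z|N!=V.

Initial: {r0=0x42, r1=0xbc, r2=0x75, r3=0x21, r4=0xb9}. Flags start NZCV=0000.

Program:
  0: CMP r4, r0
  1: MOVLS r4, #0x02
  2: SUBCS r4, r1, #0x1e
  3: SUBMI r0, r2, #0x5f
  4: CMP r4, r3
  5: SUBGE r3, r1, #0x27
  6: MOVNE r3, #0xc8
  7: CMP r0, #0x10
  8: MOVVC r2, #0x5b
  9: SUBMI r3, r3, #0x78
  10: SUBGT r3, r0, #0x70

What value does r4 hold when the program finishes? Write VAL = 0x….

0: ✓ CMP  NZCV=0011
1: · MOVLS
2: ✓ SUBCS  r4←0x9e
3: · SUBMI
4: ✓ CMP  NZCV=0011
5: · SUBGE
6: ✓ MOVNE  r3←0xc8
7: ✓ CMP  NZCV=0010
8: ✓ MOVVC  r2←0x5b
9: · SUBMI
10: ✓ SUBGT  r3←0xd2

VAL = 0x9e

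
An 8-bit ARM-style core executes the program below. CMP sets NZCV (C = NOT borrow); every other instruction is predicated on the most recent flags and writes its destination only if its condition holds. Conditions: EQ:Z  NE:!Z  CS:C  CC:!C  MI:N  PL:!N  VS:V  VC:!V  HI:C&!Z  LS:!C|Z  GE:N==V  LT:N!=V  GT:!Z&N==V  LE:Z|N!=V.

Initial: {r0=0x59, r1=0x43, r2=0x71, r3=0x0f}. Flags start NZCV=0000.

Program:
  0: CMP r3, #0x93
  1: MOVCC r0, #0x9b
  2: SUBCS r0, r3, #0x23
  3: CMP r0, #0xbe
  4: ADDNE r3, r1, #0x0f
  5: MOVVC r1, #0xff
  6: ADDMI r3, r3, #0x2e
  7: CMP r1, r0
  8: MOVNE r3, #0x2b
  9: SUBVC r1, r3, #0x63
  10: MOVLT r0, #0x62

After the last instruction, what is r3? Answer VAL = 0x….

[0] flags=0000 → (cmp)
[1] flags=0000 CC?T → r0=0x9b
[2] flags=0000 CS?F → skip
[3] flags=1000 → (cmp)
[4] flags=1000 NE?T → r3=0x52
[5] flags=1000 VC?T → r1=0xff
[6] flags=1000 MI?T → r3=0x80
[7] flags=0010 → (cmp)
[8] flags=0010 NE?T → r3=0x2b
[9] flags=0010 VC?T → r1=0xc8
[10] flags=0010 LT?F → skip

VAL = 0x2b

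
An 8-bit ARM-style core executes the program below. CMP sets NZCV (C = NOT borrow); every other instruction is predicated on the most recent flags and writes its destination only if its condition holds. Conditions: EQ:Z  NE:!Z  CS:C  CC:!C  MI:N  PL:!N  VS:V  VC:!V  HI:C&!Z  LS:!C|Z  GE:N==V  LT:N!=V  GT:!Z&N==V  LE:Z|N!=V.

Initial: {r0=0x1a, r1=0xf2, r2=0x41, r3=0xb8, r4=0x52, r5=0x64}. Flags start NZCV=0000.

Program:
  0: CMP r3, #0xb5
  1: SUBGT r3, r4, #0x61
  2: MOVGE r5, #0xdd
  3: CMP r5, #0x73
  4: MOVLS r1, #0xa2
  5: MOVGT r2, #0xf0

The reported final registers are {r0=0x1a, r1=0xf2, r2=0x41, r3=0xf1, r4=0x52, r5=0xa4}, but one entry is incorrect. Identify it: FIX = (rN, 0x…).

FIX = (r5, 0xdd)

0: ✓ CMP  NZCV=0010
1: ✓ SUBGT  r3←0xf1
2: ✓ MOVGE  r5←0xdd
3: ✓ CMP  NZCV=0011
4: · MOVLS
5: · MOVGT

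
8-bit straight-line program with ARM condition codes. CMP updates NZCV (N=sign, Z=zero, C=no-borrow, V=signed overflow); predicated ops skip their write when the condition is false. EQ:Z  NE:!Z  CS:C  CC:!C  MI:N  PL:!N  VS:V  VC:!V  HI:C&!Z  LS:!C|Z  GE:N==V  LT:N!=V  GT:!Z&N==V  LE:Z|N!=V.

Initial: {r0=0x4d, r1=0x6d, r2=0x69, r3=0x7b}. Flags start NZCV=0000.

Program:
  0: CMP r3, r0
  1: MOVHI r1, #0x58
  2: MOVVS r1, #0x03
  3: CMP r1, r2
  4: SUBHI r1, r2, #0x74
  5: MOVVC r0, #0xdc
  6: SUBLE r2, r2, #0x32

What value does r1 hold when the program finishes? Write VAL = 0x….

VAL = 0x58

0: ✓ CMP  NZCV=0010
1: ✓ MOVHI  r1←0x58
2: · MOVVS
3: ✓ CMP  NZCV=1000
4: · SUBHI
5: ✓ MOVVC  r0←0xdc
6: ✓ SUBLE  r2←0x37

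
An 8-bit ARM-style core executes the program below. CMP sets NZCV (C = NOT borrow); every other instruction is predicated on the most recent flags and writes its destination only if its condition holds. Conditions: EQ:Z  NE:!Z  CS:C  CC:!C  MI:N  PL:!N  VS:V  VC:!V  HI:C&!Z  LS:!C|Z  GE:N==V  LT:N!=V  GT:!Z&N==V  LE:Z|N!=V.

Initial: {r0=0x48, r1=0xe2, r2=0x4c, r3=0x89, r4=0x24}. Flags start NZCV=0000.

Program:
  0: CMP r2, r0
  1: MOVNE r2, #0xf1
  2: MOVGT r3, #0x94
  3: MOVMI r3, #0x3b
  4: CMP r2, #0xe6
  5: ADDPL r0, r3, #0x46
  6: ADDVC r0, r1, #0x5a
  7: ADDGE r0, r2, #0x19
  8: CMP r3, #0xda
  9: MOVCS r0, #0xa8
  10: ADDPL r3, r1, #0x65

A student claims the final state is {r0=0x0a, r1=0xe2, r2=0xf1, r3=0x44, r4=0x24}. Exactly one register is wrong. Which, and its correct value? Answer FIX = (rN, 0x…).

FIX = (r3, 0x94)

0: ✓ CMP  NZCV=0010
1: ✓ MOVNE  r2←0xf1
2: ✓ MOVGT  r3←0x94
3: · MOVMI
4: ✓ CMP  NZCV=0010
5: ✓ ADDPL  r0←0xda
6: ✓ ADDVC  r0←0x3c
7: ✓ ADDGE  r0←0x0a
8: ✓ CMP  NZCV=1000
9: · MOVCS
10: · ADDPL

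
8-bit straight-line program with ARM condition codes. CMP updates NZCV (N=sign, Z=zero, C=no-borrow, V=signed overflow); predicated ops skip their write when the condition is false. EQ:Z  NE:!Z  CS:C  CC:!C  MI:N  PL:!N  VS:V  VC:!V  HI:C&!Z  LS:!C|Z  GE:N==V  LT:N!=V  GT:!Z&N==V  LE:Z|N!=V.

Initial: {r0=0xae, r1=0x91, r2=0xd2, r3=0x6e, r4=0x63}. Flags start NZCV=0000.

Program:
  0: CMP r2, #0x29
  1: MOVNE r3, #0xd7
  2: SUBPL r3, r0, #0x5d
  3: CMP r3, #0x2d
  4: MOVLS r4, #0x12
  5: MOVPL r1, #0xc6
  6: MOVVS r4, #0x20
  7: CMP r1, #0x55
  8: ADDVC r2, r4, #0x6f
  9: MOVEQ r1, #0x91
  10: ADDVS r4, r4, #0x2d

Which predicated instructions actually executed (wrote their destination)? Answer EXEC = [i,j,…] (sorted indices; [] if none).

0: ✓ CMP  NZCV=1010
1: ✓ MOVNE  r3←0xd7
2: · SUBPL
3: ✓ CMP  NZCV=1010
4: · MOVLS
5: · MOVPL
6: · MOVVS
7: ✓ CMP  NZCV=0011
8: · ADDVC
9: · MOVEQ
10: ✓ ADDVS  r4←0x90

EXEC = [1,10]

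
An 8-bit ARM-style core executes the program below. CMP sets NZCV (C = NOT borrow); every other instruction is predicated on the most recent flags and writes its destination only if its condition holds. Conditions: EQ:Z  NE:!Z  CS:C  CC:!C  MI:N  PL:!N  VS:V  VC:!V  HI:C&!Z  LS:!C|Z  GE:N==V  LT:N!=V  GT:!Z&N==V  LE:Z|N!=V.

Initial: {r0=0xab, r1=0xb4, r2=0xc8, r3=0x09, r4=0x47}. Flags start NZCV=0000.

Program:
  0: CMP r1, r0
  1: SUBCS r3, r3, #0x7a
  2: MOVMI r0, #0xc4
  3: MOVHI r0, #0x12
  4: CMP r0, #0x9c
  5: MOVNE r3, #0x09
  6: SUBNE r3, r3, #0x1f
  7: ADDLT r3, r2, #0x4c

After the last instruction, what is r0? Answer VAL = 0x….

0: ✓ CMP  NZCV=0010
1: ✓ SUBCS  r3←0x8f
2: · MOVMI
3: ✓ MOVHI  r0←0x12
4: ✓ CMP  NZCV=0000
5: ✓ MOVNE  r3←0x09
6: ✓ SUBNE  r3←0xea
7: · ADDLT

VAL = 0x12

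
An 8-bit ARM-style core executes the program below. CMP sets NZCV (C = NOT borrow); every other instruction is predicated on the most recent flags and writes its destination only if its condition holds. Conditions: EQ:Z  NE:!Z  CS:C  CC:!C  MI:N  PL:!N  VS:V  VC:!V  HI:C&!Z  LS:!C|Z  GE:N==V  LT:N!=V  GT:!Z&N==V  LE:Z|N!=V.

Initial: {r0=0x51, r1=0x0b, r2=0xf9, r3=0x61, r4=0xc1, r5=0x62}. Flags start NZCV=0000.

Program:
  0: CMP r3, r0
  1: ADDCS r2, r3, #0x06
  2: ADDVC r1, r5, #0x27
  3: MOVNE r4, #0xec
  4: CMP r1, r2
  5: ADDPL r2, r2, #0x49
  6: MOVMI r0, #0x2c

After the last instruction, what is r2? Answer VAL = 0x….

0: ✓ CMP  NZCV=0010
1: ✓ ADDCS  r2←0x67
2: ✓ ADDVC  r1←0x89
3: ✓ MOVNE  r4←0xec
4: ✓ CMP  NZCV=0011
5: ✓ ADDPL  r2←0xb0
6: · MOVMI

VAL = 0xb0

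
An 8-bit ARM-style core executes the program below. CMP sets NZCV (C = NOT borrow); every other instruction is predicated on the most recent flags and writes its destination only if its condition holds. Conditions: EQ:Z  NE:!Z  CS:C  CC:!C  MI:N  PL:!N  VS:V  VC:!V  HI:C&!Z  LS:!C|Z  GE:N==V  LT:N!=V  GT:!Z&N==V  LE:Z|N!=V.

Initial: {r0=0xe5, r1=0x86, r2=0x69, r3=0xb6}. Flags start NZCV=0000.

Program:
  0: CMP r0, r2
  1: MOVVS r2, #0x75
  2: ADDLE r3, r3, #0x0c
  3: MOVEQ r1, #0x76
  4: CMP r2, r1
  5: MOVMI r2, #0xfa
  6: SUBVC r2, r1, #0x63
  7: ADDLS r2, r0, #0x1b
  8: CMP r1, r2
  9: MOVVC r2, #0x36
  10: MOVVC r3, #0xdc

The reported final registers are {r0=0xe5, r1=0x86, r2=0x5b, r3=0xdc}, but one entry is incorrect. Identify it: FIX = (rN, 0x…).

0: ✓ CMP  NZCV=0011
1: ✓ MOVVS  r2←0x75
2: ✓ ADDLE  r3←0xc2
3: · MOVEQ
4: ✓ CMP  NZCV=1001
5: ✓ MOVMI  r2←0xfa
6: · SUBVC
7: ✓ ADDLS  r2←0x00
8: ✓ CMP  NZCV=1010
9: ✓ MOVVC  r2←0x36
10: ✓ MOVVC  r3←0xdc

FIX = (r2, 0x36)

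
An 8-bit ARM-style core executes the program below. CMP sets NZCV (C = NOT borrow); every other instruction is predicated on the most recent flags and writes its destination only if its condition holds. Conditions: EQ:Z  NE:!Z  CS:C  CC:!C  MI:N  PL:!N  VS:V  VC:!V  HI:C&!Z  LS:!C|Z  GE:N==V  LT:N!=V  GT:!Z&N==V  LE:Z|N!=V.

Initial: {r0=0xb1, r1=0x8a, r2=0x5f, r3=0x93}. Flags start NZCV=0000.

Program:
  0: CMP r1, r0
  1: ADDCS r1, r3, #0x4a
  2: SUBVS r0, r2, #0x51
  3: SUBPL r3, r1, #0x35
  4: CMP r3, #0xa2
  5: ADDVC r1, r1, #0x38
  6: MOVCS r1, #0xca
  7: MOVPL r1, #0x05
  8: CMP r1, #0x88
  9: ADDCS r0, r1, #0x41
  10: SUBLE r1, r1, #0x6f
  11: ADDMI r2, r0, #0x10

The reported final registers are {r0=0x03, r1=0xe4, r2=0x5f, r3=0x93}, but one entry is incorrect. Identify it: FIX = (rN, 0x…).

[0] flags=1000 → (cmp)
[1] flags=1000 CS?F → skip
[2] flags=1000 VS?F → skip
[3] flags=1000 PL?F → skip
[4] flags=1000 → (cmp)
[5] flags=1000 VC?T → r1=0xc2
[6] flags=1000 CS?F → skip
[7] flags=1000 PL?F → skip
[8] flags=0010 → (cmp)
[9] flags=0010 CS?T → r0=0x03
[10] flags=0010 LE?F → skip
[11] flags=0010 MI?F → skip

FIX = (r1, 0xc2)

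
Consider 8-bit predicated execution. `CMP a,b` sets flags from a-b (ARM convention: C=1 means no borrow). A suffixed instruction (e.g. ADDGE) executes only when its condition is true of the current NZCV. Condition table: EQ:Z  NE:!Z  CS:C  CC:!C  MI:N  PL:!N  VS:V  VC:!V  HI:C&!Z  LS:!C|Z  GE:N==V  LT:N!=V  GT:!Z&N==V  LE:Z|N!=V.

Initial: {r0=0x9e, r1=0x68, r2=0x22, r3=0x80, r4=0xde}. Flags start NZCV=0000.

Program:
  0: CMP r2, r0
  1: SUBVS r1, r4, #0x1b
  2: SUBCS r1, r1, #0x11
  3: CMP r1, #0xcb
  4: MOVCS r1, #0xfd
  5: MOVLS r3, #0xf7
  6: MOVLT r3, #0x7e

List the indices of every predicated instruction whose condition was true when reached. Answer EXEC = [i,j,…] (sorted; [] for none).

EXEC = [1,5,6]

[0] flags=1001 → (cmp)
[1] flags=1001 VS?T → r1=0xc3
[2] flags=1001 CS?F → skip
[3] flags=1000 → (cmp)
[4] flags=1000 CS?F → skip
[5] flags=1000 LS?T → r3=0xf7
[6] flags=1000 LT?T → r3=0x7e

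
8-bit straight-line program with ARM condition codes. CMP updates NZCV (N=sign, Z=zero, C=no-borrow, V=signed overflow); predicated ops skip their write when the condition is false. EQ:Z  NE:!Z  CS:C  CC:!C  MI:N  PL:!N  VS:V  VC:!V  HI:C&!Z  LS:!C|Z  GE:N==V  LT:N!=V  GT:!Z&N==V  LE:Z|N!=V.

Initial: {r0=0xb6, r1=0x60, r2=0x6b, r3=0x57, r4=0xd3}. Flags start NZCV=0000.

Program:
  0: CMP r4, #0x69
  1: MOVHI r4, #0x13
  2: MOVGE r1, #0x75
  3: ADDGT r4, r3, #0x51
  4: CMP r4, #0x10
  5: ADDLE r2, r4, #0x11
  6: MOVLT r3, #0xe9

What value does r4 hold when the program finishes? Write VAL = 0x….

VAL = 0x13

0: ✓ CMP  NZCV=0011
1: ✓ MOVHI  r4←0x13
2: · MOVGE
3: · ADDGT
4: ✓ CMP  NZCV=0010
5: · ADDLE
6: · MOVLT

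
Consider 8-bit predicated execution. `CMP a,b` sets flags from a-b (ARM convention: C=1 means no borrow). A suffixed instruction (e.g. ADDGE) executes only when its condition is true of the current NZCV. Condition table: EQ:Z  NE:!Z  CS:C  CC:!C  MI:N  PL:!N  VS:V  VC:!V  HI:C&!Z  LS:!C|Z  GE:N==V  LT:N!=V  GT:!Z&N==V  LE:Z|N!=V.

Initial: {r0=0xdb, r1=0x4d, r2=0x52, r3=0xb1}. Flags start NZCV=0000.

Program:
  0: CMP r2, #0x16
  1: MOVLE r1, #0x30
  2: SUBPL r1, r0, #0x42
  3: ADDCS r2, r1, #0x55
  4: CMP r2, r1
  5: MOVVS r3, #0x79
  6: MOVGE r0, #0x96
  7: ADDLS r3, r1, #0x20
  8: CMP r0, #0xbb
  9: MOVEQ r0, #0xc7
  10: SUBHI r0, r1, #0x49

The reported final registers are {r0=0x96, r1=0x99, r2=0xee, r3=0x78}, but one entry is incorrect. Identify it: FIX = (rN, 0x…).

[0] flags=0010 → (cmp)
[1] flags=0010 LE?F → skip
[2] flags=0010 PL?T → r1=0x99
[3] flags=0010 CS?T → r2=0xee
[4] flags=0010 → (cmp)
[5] flags=0010 VS?F → skip
[6] flags=0010 GE?T → r0=0x96
[7] flags=0010 LS?F → skip
[8] flags=1000 → (cmp)
[9] flags=1000 EQ?F → skip
[10] flags=1000 HI?F → skip

FIX = (r3, 0xb1)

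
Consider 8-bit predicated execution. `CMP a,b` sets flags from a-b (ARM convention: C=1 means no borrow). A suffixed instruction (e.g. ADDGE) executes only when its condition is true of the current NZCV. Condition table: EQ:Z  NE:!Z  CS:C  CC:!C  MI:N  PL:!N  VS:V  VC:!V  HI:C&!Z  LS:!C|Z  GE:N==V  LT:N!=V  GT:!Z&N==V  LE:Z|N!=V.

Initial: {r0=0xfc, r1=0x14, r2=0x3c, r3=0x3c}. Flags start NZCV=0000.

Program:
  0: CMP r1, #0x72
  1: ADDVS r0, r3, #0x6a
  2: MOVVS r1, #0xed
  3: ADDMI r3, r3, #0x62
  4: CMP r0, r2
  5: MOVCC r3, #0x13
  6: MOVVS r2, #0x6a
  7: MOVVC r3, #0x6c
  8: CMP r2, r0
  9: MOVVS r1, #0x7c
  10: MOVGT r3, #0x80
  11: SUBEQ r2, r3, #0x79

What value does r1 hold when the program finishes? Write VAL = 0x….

[0] flags=1000 → (cmp)
[1] flags=1000 VS?F → skip
[2] flags=1000 VS?F → skip
[3] flags=1000 MI?T → r3=0x9e
[4] flags=1010 → (cmp)
[5] flags=1010 CC?F → skip
[6] flags=1010 VS?F → skip
[7] flags=1010 VC?T → r3=0x6c
[8] flags=0000 → (cmp)
[9] flags=0000 VS?F → skip
[10] flags=0000 GT?T → r3=0x80
[11] flags=0000 EQ?F → skip

VAL = 0x14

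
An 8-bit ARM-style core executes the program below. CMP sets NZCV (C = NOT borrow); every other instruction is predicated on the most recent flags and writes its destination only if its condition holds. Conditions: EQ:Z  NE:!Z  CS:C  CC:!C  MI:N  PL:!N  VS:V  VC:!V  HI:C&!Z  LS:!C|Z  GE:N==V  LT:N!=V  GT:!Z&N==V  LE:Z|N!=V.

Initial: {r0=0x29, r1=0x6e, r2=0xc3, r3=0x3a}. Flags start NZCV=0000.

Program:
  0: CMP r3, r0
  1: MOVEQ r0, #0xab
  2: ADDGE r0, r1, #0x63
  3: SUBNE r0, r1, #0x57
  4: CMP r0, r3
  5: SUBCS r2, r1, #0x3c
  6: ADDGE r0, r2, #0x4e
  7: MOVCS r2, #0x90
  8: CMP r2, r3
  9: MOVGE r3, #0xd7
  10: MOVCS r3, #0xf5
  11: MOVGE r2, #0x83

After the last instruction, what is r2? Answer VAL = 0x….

[0] flags=0010 → (cmp)
[1] flags=0010 EQ?F → skip
[2] flags=0010 GE?T → r0=0xd1
[3] flags=0010 NE?T → r0=0x17
[4] flags=1000 → (cmp)
[5] flags=1000 CS?F → skip
[6] flags=1000 GE?F → skip
[7] flags=1000 CS?F → skip
[8] flags=1010 → (cmp)
[9] flags=1010 GE?F → skip
[10] flags=1010 CS?T → r3=0xf5
[11] flags=1010 GE?F → skip

VAL = 0xc3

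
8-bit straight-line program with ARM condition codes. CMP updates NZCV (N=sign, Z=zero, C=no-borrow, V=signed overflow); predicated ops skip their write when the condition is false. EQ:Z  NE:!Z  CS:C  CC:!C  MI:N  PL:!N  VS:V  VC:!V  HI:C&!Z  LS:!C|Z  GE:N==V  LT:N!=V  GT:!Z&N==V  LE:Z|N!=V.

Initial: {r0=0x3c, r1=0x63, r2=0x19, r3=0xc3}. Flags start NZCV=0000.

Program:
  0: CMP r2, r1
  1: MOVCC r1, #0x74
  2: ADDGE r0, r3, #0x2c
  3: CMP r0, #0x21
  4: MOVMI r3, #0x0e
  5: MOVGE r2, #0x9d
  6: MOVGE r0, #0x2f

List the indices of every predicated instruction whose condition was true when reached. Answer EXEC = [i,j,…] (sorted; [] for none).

EXEC = [1,5,6]

[0] flags=1000 → (cmp)
[1] flags=1000 CC?T → r1=0x74
[2] flags=1000 GE?F → skip
[3] flags=0010 → (cmp)
[4] flags=0010 MI?F → skip
[5] flags=0010 GE?T → r2=0x9d
[6] flags=0010 GE?T → r0=0x2f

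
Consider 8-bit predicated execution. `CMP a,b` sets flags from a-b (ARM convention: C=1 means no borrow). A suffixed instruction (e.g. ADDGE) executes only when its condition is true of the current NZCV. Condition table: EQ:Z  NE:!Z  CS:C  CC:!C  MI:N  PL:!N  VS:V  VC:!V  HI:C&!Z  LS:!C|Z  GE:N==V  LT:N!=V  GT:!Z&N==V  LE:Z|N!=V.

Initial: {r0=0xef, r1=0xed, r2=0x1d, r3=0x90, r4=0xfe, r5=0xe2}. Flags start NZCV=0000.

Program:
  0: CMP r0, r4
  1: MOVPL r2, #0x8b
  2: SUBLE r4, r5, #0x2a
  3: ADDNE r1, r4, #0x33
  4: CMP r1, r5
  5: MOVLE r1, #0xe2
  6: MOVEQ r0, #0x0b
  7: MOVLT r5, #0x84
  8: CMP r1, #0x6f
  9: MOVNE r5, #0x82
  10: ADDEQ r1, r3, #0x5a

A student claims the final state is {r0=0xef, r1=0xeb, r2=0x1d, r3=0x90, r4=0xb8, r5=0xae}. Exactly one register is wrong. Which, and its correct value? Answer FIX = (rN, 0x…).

FIX = (r5, 0x82)

[0] flags=1000 → (cmp)
[1] flags=1000 PL?F → skip
[2] flags=1000 LE?T → r4=0xb8
[3] flags=1000 NE?T → r1=0xeb
[4] flags=0010 → (cmp)
[5] flags=0010 LE?F → skip
[6] flags=0010 EQ?F → skip
[7] flags=0010 LT?F → skip
[8] flags=0011 → (cmp)
[9] flags=0011 NE?T → r5=0x82
[10] flags=0011 EQ?F → skip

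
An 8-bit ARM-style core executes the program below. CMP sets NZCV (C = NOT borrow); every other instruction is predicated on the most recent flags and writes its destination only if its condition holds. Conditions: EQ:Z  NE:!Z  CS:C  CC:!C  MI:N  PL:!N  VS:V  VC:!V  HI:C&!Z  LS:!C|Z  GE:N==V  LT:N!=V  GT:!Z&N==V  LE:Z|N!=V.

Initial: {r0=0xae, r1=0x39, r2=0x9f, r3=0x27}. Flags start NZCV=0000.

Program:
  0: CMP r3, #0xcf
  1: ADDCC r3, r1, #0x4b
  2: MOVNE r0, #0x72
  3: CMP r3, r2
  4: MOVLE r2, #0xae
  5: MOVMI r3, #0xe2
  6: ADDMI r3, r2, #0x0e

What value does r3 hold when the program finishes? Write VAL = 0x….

VAL = 0xbc

[0] flags=0000 → (cmp)
[1] flags=0000 CC?T → r3=0x84
[2] flags=0000 NE?T → r0=0x72
[3] flags=1000 → (cmp)
[4] flags=1000 LE?T → r2=0xae
[5] flags=1000 MI?T → r3=0xe2
[6] flags=1000 MI?T → r3=0xbc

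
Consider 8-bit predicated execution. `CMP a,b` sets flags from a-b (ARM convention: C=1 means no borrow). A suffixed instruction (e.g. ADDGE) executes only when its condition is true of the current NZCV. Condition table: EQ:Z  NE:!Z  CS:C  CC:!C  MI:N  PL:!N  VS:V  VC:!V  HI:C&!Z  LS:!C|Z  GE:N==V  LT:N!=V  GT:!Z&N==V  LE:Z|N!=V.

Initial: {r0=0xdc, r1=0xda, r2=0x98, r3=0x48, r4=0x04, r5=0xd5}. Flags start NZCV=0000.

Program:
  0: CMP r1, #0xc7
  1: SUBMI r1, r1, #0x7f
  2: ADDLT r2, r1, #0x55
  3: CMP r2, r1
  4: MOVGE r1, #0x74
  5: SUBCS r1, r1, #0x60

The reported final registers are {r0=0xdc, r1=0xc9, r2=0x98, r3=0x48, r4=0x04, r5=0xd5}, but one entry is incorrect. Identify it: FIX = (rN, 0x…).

[0] flags=0010 → (cmp)
[1] flags=0010 MI?F → skip
[2] flags=0010 LT?F → skip
[3] flags=1000 → (cmp)
[4] flags=1000 GE?F → skip
[5] flags=1000 CS?F → skip

FIX = (r1, 0xda)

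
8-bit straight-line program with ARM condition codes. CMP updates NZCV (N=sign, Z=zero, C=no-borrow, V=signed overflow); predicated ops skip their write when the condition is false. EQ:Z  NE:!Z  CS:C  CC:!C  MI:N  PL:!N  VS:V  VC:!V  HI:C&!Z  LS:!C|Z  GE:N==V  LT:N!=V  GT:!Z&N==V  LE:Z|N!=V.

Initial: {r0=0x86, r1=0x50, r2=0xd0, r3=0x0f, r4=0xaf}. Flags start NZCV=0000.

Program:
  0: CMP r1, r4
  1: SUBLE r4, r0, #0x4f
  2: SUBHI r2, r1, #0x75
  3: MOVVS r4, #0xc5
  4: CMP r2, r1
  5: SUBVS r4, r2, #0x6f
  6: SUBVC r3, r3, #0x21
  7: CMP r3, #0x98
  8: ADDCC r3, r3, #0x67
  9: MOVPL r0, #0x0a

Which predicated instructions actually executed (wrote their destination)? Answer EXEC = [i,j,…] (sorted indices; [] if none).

[0] flags=1001 → (cmp)
[1] flags=1001 LE?F → skip
[2] flags=1001 HI?F → skip
[3] flags=1001 VS?T → r4=0xc5
[4] flags=1010 → (cmp)
[5] flags=1010 VS?F → skip
[6] flags=1010 VC?T → r3=0xee
[7] flags=0010 → (cmp)
[8] flags=0010 CC?F → skip
[9] flags=0010 PL?T → r0=0x0a

EXEC = [3,6,9]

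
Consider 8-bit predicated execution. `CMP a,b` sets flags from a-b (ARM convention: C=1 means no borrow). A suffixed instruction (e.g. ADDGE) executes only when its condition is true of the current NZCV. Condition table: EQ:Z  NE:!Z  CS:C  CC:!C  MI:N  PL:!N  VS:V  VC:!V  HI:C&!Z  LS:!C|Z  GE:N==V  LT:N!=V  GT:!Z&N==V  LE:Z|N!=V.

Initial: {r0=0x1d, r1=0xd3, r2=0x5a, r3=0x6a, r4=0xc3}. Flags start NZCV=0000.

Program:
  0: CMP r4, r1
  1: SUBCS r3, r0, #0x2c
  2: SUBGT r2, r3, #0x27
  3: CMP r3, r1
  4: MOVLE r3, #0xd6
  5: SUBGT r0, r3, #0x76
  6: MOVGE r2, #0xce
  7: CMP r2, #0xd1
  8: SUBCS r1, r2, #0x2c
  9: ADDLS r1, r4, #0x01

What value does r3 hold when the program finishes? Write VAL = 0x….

0: ✓ CMP  NZCV=1000
1: · SUBCS
2: · SUBGT
3: ✓ CMP  NZCV=1001
4: · MOVLE
5: ✓ SUBGT  r0←0xf4
6: ✓ MOVGE  r2←0xce
7: ✓ CMP  NZCV=1000
8: · SUBCS
9: ✓ ADDLS  r1←0xc4

VAL = 0x6a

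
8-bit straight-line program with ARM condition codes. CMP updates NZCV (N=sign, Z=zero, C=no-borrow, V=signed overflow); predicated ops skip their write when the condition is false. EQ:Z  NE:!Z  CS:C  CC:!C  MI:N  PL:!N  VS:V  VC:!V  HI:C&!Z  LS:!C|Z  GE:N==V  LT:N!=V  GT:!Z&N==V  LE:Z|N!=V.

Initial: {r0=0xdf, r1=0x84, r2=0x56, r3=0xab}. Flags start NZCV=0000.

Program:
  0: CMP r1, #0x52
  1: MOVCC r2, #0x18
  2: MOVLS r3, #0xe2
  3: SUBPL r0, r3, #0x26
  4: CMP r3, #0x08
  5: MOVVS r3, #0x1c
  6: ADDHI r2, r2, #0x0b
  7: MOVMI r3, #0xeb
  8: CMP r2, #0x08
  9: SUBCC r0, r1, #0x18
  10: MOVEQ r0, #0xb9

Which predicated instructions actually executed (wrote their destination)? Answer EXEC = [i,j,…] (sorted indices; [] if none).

EXEC = [3,6,7]

0: ✓ CMP  NZCV=0011
1: · MOVCC
2: · MOVLS
3: ✓ SUBPL  r0←0x85
4: ✓ CMP  NZCV=1010
5: · MOVVS
6: ✓ ADDHI  r2←0x61
7: ✓ MOVMI  r3←0xeb
8: ✓ CMP  NZCV=0010
9: · SUBCC
10: · MOVEQ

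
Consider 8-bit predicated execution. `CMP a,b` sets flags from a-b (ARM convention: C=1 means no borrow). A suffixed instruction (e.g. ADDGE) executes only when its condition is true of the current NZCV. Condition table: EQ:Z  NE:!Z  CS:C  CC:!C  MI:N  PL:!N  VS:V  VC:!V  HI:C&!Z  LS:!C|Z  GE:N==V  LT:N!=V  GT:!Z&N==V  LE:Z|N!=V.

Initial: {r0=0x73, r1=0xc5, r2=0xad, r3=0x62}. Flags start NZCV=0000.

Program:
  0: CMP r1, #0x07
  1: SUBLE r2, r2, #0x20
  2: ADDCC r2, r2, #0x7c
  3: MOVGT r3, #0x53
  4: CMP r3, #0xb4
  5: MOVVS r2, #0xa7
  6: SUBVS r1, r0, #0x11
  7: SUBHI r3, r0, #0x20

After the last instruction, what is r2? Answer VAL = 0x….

0: ✓ CMP  NZCV=1010
1: ✓ SUBLE  r2←0x8d
2: · ADDCC
3: · MOVGT
4: ✓ CMP  NZCV=1001
5: ✓ MOVVS  r2←0xa7
6: ✓ SUBVS  r1←0x62
7: · SUBHI

VAL = 0xa7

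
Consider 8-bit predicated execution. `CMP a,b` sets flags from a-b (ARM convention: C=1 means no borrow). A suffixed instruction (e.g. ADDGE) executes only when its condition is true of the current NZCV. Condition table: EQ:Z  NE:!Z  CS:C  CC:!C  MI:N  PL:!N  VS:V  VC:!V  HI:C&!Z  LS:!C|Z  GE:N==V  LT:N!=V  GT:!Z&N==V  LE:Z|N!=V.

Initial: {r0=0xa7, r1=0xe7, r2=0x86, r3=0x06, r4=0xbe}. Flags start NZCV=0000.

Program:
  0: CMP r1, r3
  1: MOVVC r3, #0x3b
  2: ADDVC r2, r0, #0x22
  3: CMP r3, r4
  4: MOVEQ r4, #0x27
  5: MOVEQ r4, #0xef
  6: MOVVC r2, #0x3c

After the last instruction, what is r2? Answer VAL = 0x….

0: ✓ CMP  NZCV=1010
1: ✓ MOVVC  r3←0x3b
2: ✓ ADDVC  r2←0xc9
3: ✓ CMP  NZCV=0000
4: · MOVEQ
5: · MOVEQ
6: ✓ MOVVC  r2←0x3c

VAL = 0x3c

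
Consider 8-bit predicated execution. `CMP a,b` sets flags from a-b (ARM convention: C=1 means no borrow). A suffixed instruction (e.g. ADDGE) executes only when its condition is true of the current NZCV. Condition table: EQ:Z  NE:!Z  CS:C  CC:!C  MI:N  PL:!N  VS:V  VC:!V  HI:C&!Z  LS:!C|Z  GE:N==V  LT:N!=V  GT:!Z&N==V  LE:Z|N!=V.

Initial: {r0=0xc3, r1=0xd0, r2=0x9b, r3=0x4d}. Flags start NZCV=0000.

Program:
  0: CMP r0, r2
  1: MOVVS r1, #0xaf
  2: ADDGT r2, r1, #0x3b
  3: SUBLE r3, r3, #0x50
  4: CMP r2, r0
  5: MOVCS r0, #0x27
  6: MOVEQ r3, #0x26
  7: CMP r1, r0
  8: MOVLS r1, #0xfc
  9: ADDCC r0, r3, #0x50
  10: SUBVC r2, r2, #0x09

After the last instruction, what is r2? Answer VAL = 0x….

VAL = 0x02

[0] flags=0010 → (cmp)
[1] flags=0010 VS?F → skip
[2] flags=0010 GT?T → r2=0x0b
[3] flags=0010 LE?F → skip
[4] flags=0000 → (cmp)
[5] flags=0000 CS?F → skip
[6] flags=0000 EQ?F → skip
[7] flags=0010 → (cmp)
[8] flags=0010 LS?F → skip
[9] flags=0010 CC?F → skip
[10] flags=0010 VC?T → r2=0x02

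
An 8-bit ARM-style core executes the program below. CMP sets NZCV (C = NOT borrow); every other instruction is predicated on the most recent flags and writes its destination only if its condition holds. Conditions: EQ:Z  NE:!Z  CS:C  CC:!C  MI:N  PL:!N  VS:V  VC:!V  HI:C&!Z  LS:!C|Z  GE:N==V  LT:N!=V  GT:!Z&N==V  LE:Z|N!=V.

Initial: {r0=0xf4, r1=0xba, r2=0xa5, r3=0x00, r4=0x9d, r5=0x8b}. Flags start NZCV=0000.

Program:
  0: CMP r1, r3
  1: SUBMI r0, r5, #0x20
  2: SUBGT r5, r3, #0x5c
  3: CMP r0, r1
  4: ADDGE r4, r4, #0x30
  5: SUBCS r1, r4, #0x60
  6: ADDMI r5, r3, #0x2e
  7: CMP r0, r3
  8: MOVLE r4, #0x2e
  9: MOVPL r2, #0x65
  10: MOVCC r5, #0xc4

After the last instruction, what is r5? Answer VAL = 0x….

VAL = 0x2e

[0] flags=1010 → (cmp)
[1] flags=1010 MI?T → r0=0x6b
[2] flags=1010 GT?F → skip
[3] flags=1001 → (cmp)
[4] flags=1001 GE?T → r4=0xcd
[5] flags=1001 CS?F → skip
[6] flags=1001 MI?T → r5=0x2e
[7] flags=0010 → (cmp)
[8] flags=0010 LE?F → skip
[9] flags=0010 PL?T → r2=0x65
[10] flags=0010 CC?F → skip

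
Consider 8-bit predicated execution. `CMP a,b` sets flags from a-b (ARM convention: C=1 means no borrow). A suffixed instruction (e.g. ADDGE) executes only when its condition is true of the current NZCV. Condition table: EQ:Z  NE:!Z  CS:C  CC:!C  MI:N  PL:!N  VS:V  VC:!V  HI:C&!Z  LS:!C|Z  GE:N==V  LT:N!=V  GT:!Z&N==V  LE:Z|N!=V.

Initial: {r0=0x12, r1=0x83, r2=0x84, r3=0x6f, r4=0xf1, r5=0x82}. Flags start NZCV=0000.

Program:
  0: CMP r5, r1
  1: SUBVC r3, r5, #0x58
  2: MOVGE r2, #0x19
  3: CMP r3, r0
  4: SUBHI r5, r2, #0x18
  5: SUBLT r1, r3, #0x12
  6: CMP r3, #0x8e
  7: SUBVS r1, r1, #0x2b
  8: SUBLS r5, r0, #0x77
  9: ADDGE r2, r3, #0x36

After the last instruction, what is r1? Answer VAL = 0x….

0: ✓ CMP  NZCV=1000
1: ✓ SUBVC  r3←0x2a
2: · MOVGE
3: ✓ CMP  NZCV=0010
4: ✓ SUBHI  r5←0x6c
5: · SUBLT
6: ✓ CMP  NZCV=1001
7: ✓ SUBVS  r1←0x58
8: ✓ SUBLS  r5←0x9b
9: ✓ ADDGE  r2←0x60

VAL = 0x58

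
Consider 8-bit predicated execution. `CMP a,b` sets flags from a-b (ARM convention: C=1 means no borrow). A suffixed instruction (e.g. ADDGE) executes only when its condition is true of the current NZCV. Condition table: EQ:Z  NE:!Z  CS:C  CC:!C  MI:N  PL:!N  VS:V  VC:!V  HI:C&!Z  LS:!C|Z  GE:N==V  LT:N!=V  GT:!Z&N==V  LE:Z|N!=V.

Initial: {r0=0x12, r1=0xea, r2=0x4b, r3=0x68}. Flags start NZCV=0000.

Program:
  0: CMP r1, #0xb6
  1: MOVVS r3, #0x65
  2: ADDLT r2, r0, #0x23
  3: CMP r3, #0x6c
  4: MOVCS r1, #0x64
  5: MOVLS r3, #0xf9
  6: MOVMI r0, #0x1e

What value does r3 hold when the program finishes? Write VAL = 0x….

[0] flags=0010 → (cmp)
[1] flags=0010 VS?F → skip
[2] flags=0010 LT?F → skip
[3] flags=1000 → (cmp)
[4] flags=1000 CS?F → skip
[5] flags=1000 LS?T → r3=0xf9
[6] flags=1000 MI?T → r0=0x1e

VAL = 0xf9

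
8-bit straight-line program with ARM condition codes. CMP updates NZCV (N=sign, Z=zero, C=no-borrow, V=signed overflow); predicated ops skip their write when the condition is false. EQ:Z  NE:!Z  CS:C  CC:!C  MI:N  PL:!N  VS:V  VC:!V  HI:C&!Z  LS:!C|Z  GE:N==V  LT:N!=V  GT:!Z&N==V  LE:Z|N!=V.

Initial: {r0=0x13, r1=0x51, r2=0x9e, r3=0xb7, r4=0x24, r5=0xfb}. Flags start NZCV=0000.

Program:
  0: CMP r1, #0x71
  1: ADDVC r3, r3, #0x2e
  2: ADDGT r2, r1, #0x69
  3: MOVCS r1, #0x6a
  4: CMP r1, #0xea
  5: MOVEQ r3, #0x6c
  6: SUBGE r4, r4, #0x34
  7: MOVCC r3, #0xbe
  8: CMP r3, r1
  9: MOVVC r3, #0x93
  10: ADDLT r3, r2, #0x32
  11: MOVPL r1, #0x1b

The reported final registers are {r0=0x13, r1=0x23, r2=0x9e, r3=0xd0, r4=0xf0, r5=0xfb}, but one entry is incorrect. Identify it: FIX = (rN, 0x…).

FIX = (r1, 0x1b)

[0] flags=1000 → (cmp)
[1] flags=1000 VC?T → r3=0xe5
[2] flags=1000 GT?F → skip
[3] flags=1000 CS?F → skip
[4] flags=0000 → (cmp)
[5] flags=0000 EQ?F → skip
[6] flags=0000 GE?T → r4=0xf0
[7] flags=0000 CC?T → r3=0xbe
[8] flags=0011 → (cmp)
[9] flags=0011 VC?F → skip
[10] flags=0011 LT?T → r3=0xd0
[11] flags=0011 PL?T → r1=0x1b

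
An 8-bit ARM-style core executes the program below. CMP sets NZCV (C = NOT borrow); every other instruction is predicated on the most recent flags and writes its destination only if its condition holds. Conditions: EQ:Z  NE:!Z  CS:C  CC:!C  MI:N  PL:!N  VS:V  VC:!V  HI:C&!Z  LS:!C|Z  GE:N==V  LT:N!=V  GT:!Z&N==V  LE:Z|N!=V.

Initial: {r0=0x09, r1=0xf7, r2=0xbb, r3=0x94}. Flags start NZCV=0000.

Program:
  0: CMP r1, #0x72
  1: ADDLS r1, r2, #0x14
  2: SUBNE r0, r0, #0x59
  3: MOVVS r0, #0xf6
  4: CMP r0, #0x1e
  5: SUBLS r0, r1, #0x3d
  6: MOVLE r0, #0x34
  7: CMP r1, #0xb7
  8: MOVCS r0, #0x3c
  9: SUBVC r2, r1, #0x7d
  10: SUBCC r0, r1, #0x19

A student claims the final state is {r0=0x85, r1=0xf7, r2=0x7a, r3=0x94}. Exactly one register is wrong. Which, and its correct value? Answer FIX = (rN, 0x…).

[0] flags=1010 → (cmp)
[1] flags=1010 LS?F → skip
[2] flags=1010 NE?T → r0=0xb0
[3] flags=1010 VS?F → skip
[4] flags=1010 → (cmp)
[5] flags=1010 LS?F → skip
[6] flags=1010 LE?T → r0=0x34
[7] flags=0010 → (cmp)
[8] flags=0010 CS?T → r0=0x3c
[9] flags=0010 VC?T → r2=0x7a
[10] flags=0010 CC?F → skip

FIX = (r0, 0x3c)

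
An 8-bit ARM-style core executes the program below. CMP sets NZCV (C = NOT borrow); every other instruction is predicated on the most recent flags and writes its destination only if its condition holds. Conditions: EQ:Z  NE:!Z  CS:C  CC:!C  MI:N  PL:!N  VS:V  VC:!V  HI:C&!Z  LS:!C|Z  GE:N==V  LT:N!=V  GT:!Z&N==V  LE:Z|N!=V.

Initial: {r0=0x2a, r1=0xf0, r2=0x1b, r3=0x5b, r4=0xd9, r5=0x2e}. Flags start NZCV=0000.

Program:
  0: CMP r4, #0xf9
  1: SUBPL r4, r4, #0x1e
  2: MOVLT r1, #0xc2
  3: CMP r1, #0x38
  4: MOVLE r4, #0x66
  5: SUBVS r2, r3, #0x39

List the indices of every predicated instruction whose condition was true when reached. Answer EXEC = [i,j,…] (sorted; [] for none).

EXEC = [2,4]

[0] flags=1000 → (cmp)
[1] flags=1000 PL?F → skip
[2] flags=1000 LT?T → r1=0xc2
[3] flags=1010 → (cmp)
[4] flags=1010 LE?T → r4=0x66
[5] flags=1010 VS?F → skip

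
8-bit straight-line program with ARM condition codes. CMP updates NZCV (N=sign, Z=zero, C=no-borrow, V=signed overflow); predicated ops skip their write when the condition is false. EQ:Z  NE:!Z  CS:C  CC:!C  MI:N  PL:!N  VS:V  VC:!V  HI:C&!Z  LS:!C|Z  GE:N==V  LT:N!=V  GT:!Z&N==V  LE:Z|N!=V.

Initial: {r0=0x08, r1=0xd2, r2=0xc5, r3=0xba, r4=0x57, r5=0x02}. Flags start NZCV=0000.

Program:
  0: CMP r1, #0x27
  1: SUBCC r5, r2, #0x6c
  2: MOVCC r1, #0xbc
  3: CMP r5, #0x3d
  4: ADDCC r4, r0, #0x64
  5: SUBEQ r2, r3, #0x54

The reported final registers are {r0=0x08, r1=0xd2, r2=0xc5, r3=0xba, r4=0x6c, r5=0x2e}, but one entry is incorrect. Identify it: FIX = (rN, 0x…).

FIX = (r5, 0x02)

0: ✓ CMP  NZCV=1010
1: · SUBCC
2: · MOVCC
3: ✓ CMP  NZCV=1000
4: ✓ ADDCC  r4←0x6c
5: · SUBEQ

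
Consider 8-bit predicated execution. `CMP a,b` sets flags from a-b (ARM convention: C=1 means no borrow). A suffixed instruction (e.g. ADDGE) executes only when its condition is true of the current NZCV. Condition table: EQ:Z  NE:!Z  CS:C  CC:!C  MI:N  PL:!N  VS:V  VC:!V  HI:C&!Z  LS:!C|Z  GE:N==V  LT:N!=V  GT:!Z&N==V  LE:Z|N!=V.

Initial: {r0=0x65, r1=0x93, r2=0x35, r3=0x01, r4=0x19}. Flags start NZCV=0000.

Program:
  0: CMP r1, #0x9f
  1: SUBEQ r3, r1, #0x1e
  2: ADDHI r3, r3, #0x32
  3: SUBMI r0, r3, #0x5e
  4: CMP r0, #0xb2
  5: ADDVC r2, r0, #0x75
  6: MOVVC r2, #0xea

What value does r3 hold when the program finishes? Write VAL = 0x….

VAL = 0x01

0: ✓ CMP  NZCV=1000
1: · SUBEQ
2: · ADDHI
3: ✓ SUBMI  r0←0xa3
4: ✓ CMP  NZCV=1000
5: ✓ ADDVC  r2←0x18
6: ✓ MOVVC  r2←0xea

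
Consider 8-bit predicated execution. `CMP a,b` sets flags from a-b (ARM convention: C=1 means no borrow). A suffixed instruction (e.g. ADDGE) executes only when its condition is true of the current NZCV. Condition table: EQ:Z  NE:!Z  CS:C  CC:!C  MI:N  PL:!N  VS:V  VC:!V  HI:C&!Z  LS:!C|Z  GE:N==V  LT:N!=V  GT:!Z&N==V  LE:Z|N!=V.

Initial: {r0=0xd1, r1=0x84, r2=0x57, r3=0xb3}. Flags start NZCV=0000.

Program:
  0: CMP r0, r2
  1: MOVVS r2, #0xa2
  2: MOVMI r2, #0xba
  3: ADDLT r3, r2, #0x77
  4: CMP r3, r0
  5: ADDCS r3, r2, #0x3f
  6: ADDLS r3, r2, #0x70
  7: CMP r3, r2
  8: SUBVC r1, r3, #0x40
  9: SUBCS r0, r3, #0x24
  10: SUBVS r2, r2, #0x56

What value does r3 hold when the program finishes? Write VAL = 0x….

0: ✓ CMP  NZCV=0011
1: ✓ MOVVS  r2←0xa2
2: · MOVMI
3: ✓ ADDLT  r3←0x19
4: ✓ CMP  NZCV=0000
5: · ADDCS
6: ✓ ADDLS  r3←0x12
7: ✓ CMP  NZCV=0000
8: ✓ SUBVC  r1←0xd2
9: · SUBCS
10: · SUBVS

VAL = 0x12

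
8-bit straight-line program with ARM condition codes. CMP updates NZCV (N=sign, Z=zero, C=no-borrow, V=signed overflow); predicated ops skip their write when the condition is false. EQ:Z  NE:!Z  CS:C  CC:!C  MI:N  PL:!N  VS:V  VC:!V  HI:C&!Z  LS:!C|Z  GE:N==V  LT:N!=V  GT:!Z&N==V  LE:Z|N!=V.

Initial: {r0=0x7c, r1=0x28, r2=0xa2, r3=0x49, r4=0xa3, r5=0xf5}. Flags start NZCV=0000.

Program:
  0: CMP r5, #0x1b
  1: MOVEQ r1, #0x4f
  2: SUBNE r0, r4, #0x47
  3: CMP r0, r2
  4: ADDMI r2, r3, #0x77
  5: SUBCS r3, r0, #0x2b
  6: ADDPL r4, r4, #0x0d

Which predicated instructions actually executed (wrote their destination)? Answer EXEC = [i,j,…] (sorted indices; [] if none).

0: ✓ CMP  NZCV=1010
1: · MOVEQ
2: ✓ SUBNE  r0←0x5c
3: ✓ CMP  NZCV=1001
4: ✓ ADDMI  r2←0xc0
5: · SUBCS
6: · ADDPL

EXEC = [2,4]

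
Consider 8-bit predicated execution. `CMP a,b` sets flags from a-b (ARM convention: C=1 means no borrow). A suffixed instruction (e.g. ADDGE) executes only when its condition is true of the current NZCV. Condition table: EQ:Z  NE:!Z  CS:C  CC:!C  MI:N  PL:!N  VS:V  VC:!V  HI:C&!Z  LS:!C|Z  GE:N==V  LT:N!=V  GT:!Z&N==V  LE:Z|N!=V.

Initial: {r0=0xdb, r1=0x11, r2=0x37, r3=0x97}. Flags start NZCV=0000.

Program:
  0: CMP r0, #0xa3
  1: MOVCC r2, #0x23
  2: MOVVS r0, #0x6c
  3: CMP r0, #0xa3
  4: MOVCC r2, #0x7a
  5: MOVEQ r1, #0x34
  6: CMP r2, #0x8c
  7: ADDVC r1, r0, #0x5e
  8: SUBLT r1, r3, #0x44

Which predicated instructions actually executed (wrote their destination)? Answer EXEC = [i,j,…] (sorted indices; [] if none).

EXEC = []

[0] flags=0010 → (cmp)
[1] flags=0010 CC?F → skip
[2] flags=0010 VS?F → skip
[3] flags=0010 → (cmp)
[4] flags=0010 CC?F → skip
[5] flags=0010 EQ?F → skip
[6] flags=1001 → (cmp)
[7] flags=1001 VC?F → skip
[8] flags=1001 LT?F → skip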